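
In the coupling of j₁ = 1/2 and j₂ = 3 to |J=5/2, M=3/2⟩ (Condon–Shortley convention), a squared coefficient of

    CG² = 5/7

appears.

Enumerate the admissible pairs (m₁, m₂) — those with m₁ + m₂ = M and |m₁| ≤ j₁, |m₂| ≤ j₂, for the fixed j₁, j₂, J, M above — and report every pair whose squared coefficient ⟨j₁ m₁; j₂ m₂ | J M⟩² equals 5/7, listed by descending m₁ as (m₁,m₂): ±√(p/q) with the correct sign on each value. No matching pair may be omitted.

Admissible pairs with m₁+m₂ = M = 3/2: (-1/2,2), (1/2,1)
  (m₁,m₂)=(1/2,1): CG² = 2/7, CG = +√(2/7)
  (m₁,m₂)=(-1/2,2): CG² = 5/7, CG = −√(5/7)   ← matches the target
Pairs with CG² = 5/7: (-1/2,2): −√(5/7)

(-1/2,2): −√(5/7)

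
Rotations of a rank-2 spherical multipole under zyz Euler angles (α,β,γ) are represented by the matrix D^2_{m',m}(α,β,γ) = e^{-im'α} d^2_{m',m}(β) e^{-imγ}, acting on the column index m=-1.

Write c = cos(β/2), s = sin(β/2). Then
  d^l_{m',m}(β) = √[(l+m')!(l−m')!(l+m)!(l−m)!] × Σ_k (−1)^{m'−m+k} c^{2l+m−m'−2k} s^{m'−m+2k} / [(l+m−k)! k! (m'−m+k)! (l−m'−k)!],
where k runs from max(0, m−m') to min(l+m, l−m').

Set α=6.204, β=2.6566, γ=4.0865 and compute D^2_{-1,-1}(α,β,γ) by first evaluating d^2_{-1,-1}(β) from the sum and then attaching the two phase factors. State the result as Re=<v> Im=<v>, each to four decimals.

First d^2_{-1,-1}(β=2.6566), then the phase factors e^{-i(-1)α} and e^{-i(-1)γ}:
With c≡cos(β/2)=0.240127 and s≡sin(β/2)=0.970742, N=[1·6·1·6]^{1/2}=6.000000
k∈{0,1} keeps every argument non-negative
  k=0: (−1)^0·6.0000/(6)·0.2401^4·0.9707^0 = +0.003325
  k=1: (−1)^1·6.0000/(2)·0.2401^2·0.9707^2 = -0.163008
d^2_{-1,-1}(2.6566) = +0.003325 -0.163008 = -0.159683
Phases: e^{-i·(-1)·6.2040}=+0.996866-0.079103i, e^{-i·(-1)·4.0865}=-0.585818-0.810443i ⇒ D=+0.103489+0.121609i

Re=0.1035 Im=0.1216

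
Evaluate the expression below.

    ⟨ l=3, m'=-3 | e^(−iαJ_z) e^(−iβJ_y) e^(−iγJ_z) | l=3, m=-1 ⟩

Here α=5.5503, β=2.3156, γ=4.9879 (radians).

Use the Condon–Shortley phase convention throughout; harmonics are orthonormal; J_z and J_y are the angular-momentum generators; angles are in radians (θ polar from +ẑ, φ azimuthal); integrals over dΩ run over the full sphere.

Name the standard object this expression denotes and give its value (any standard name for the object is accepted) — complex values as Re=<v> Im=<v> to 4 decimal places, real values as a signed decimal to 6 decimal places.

Wigner D-matrix element, Re=-0.0791 Im=0.0291

This is a Wigner D-matrix element — the rotation-matrix element ⟨l m'| R(α,β,γ) |l m⟩ in the angular-momentum basis.
First d^3_{-3,-1}(β=2.3156), then the phase factors e^{-i(-3)α} and e^{-i(-1)γ}:
c=cos(2.315600/2)=0.401356, s=sin(2.315600/2)=0.915922; N=√[1·720·2·24]=185.903201
Admissible k: 2..2 (factorial args all ≥0)
  k=2: (−1)^0·185.9032/(48)·0.4014^4·0.9159^2 = +0.084310
d^3_{-3,-1}(2.3156) = +0.084310
Attach z-rotation phases: D = e^{-i(-3)(5.5503)}·(+0.084310)·e^{-i(-1)(4.9879)} = -0.079131+0.029096i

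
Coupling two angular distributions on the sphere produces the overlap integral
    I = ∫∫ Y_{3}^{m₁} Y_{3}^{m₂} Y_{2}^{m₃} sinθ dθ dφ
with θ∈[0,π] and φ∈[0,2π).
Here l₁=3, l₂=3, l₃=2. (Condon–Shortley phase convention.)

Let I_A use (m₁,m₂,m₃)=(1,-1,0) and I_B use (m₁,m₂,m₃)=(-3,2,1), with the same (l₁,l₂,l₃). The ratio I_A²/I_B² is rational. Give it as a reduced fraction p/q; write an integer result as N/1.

l's match ⇒ only the (l;m) 3-j factors differ between A and B.
A: triangle coeff Δ(3,3,2) = 1/3780; Σ_t [0,2]: t=0:+1/96 t=1:−1/6 t=2:+1/16 = -3/32; (3j)²=3/140 [(3 3 2; 1 -1 0)], sign=-1
B: triangle coeff Δ(3,3,2) = 1/3780; Σ_t [4,4]: t=4:+1/48 = 1/48; (3j)²=5/84 [(3 3 2; -3 2 1)], sign=-1
I_A²/I_B² = (3/140)/(5/84) = 9/25

9/25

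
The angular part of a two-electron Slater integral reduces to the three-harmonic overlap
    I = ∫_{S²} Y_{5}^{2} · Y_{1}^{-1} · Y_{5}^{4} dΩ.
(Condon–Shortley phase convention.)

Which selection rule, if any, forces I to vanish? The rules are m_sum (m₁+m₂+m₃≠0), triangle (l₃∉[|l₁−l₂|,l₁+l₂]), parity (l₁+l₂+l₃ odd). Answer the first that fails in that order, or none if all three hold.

m₁+m₂+m₃ = 2 − 1 + 4 = 5  ✗
triangle: |5−1|=4 ≤ l₃=5 ≤ 5+1=6
parity: l₁+l₂+l₃ = 11 is odd

m_sum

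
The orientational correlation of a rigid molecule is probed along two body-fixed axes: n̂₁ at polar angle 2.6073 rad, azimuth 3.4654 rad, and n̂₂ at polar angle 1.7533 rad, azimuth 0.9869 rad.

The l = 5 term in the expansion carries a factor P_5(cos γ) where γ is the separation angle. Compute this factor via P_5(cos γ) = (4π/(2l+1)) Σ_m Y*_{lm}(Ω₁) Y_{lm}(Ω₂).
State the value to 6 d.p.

-0.334538

Addition theorem: P_5(cos γ) = (4π/11) Σ_m Y*_{lm}(Ω₁) Y_{lm}(Ω₂), m = −5…5:
  m=-5: (0.00077 - 0.01588j) × (0.09403 + 0.41636j) = 0.00668 - 0.00117j  (running Σ = 0.00668 - 0.00117j)
  m=-4: (-0.02311 - 0.08174j) × (0.17249 - 0.17975j) = -0.01868 - 0.00994j  (running Σ = -0.01200 - 0.01112j)
  m=-3: (-0.14602 - 0.21373j) × (0.22768 + 0.04164j) = -0.02435 - 0.05474j  (running Σ = -0.03634 - 0.06586j)
  m=-2: (-0.36863 - 0.27885j) × (-0.10513 - 0.24659j) = -0.03001 + 0.12021j  (running Σ = -0.06635 + 0.05435j)
  m=-1: (-0.33263 - 0.11164j) × (0.09752 - 0.14759j) = -0.04891 + 0.03821j  (running Σ = -0.11526 + 0.09256j)
  m=0: (0.23002 + 0.00000j) × (-0.27089 + 0.00000j) = -0.06231 + 0.00000j  (running Σ = -0.17757 + 0.09256j)
  m=1: (0.33263 - 0.11164j) × (-0.09752 - 0.14759j) = -0.04891 - 0.03821j  (running Σ = -0.22649 + 0.05435j)
  m=2: (-0.36863 + 0.27885j) × (-0.10513 + 0.24659j) = -0.03001 - 0.12021j  (running Σ = -0.25649 - 0.06586j)
  m=3: (0.14602 - 0.21373j) × (-0.22768 + 0.04164j) = -0.02435 + 0.05474j  (running Σ = -0.28084 - 0.01112j)
  m=4: (-0.02311 + 0.08174j) × (0.17249 + 0.17975j) = -0.01868 + 0.00994j  (running Σ = -0.29952 - 0.00117j)
  m=5: (-0.00077 - 0.01588j) × (-0.09403 + 0.41636j) = 0.00668 + 0.00117j  (running Σ = -0.29284 + 0.00000j)
Total Σ_m = -0.29284 + 0.00000j. Multiply by 1.142397: -0.33454 + 0.00000j. P_5(cos γ) = -0.334538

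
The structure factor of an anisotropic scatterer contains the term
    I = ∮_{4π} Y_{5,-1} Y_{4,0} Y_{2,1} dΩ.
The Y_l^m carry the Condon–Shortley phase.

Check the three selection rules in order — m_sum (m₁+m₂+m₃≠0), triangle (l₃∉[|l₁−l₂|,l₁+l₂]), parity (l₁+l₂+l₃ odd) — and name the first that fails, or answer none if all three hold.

parity

azimuthal sum: -1 + 0 + 1 = 0  ✓
1 ≤ 2 ≤ 9 (triangle on l)  ✓
L = 5 + 4 + 2 = 11 (odd)  ✗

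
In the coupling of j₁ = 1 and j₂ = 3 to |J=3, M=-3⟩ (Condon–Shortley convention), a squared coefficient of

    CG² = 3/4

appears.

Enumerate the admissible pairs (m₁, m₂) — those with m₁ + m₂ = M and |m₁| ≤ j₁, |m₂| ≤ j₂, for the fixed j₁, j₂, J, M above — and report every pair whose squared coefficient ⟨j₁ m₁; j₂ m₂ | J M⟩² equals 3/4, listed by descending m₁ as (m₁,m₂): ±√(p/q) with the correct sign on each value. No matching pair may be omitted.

Admissible pairs with m₁+m₂ = M = -3: (-1,-2), (0,-3)
  (m₁,m₂)=(0,-3): CG² = 3/4, CG = +√(3/4)   ← matches the target
  (m₁,m₂)=(-1,-2): CG² = 1/4, CG = −√(1/4)
Pairs with CG² = 3/4: (0,-3): +√(3/4)

(0,-3): +√(3/4)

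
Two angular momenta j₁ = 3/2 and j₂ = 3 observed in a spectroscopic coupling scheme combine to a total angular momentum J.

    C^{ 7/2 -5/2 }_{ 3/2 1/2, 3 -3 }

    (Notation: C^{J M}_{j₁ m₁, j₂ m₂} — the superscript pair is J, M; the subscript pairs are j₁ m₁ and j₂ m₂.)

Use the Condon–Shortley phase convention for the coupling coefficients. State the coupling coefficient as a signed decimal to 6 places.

√[8·1!2!5!/9! · 2!1!0!6!1!6!] = √(38400/7)
  +(−1)^0/∏(0,1,1,0,1,5)! = 1/120  (running 1/120)
⟨..|..⟩ = √(38400/7)·(1/120) = +0.617213

+√(8/21) ≈ +0.617213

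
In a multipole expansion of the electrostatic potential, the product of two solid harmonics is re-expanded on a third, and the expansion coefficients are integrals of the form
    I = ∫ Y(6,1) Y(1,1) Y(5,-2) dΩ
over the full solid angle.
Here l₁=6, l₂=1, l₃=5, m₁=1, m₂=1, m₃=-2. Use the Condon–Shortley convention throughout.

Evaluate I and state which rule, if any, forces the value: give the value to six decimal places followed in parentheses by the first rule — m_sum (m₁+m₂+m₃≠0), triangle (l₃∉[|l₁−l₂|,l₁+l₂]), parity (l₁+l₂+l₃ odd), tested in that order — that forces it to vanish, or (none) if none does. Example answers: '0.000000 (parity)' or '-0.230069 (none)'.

Rules hold: Σm=0, L=12 even, 5≤5≤7.
N = 13·3·11 = 429
Δ = 2!·10!·0!/13! = 1/858
Racah Σ t=1..1: t=1:−1/14400 = -1/14400
⇒ 3j(6 1 5; 0 0 0)² = 6/143, sgn +1
Racah Σ t=2..2: t=2:+1/60480 = 1/60480
⇒ 3j(6 1 5; 1 1 -2)² = 5/429, sgn -1
4πI² = N·(3j₀)²·(3jₘ)² = 30/143
I = -1·√(0.20979/4π) = -0.12920749
No selection rule forces the value: the integral is nonzero (none).

-0.129207 (none)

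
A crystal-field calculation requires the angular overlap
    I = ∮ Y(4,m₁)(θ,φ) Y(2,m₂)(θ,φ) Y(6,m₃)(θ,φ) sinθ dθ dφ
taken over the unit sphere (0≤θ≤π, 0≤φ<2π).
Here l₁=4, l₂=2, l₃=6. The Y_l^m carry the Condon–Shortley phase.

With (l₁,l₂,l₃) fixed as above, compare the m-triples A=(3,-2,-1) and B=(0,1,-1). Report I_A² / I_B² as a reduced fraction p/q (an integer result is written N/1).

Same 4,2,6: normalisation and zero-m 3j drop out of the ratio.
A: Δ: 0! 8! 4! / 13! → 1/6435; sum: t=0:+1/120960 = 1/120960; 3j²(4 2 6; 3 -2 -1) = Δ·Π!·Σ² = 1/1287  (sign -1)
B: Δ: 0! 8! 4! / 13! → 1/6435; sum: t=0:+1/3456 = 1/3456; 3j²(4 2 6; 0 1 -1) = Δ·Π!·Σ² = 35/1287  (sign -1)
I_A²/I_B² = (1/1287)/(35/1287) = 1/35

1/35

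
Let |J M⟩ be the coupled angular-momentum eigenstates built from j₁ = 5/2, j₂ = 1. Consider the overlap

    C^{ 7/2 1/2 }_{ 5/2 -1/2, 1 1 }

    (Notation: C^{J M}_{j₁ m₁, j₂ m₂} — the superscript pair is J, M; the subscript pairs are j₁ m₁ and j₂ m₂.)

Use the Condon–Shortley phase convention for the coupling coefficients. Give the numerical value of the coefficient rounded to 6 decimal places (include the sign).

triangle: 0!·5!·2!/8! = 240/40320
(j±m)!: 2!·3!·2!·0!·4!·3! = 3456
prefactor² = (2J+1)·Δ·N² = 1152/7
  k=0: +1/(0!·0!·3!·2!·2!·0!) = 1/24
Σ = 1/24  ⇒  CG² = 1152/7·(1/24)² = 2/7
CG = +√(2/7) = +0.534522

+√(2/7) ≈ +0.534522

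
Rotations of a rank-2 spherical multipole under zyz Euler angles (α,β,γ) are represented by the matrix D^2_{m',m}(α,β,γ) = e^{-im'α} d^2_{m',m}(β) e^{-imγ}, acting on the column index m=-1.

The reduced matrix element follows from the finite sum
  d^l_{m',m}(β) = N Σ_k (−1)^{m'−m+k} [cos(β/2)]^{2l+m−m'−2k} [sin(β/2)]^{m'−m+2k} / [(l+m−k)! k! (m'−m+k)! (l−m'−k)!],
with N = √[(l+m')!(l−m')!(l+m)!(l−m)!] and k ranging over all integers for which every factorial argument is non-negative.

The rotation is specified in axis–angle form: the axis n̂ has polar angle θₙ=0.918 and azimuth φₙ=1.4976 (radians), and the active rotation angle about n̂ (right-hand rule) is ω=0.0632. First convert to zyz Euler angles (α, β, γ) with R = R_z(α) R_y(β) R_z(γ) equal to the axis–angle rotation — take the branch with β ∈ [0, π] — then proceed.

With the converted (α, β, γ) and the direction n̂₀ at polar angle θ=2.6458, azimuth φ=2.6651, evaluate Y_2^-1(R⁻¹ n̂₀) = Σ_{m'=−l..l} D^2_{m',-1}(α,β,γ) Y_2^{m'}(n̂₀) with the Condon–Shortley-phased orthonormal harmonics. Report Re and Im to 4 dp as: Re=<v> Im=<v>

Re=0.2570 Im=0.1601

Axis–angle → zyz. n̂ = (sinθₙcosφₙ, sinθₙsinφₙ, cosθₙ) = (+0.058094, +0.792261, +0.607410), ω = 0.0632.
R = I cosω + sinω [n̂]ₓ + (1−cosω) n̂n̂ᵀ gives
  R = [+0.998010, -0.038271, +0.050108; +0.038455, +0.999257, -0.002708; -0.049967, +0.004630, +0.998740]
β = atan2(√(R₁₃²+R₂₃²), R₃₃) = 0.050202; α = atan2(R₂₃, R₁₃) mod 2π = 6.229187; γ = atan2(R₃₂, −R₃₁) mod 2π = 0.092395
Need the full column D^2_{m',-1} for m'=−2..2 at α=6.2292, β=0.0502, γ=0.0924.
cos(β/2)=0.999685, sin(β/2)=0.025098
d^2_{-2,-1}: single k=1 term ⇒ +0.050150;  D = +0.050143-0.000782i
d^2_{-1,-1}: k∈[0..1] ⇒ +0.998741 -0.001889 = +0.996852;  D = +0.996117+0.038266i
d^2_{0,-1}: k∈[0..1] ⇒ -0.061420 +0.000039 = -0.061382;  D = -0.061120-0.005663i
d^2_{1,-1}: k∈[0..1] ⇒ +0.001889 -0.000000 = +0.001888;  D = +0.001868+0.000275i
d^2_{2,-1}: single k=0 term ⇒ -0.000032;  D = -0.000031-0.000006i
Y_2^{m'}(θ=2.6458,φ=2.6651) and Σ D·Y over m':
  (+0.0501-0.0008i)·(+0.0506+0.0713i)  (+0.9961+0.0383i)·(+0.2873+0.1483i)  (-0.0611-0.0057i)·(+0.4166+0.0000i)  (+0.0019+0.0003i)·(-0.2873+0.1483i)  (-0.0000-0.0000i)·(+0.0506-0.0713i)
Y_2^-1(R⁻¹ n̂) = +0.257022+0.160064i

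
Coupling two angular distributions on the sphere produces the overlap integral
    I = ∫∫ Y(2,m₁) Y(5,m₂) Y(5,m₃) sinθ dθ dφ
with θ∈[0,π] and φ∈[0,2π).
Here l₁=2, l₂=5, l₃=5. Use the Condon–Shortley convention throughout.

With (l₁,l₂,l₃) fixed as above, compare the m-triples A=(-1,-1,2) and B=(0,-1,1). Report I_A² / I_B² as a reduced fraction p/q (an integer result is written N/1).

Same 2,5,5: normalisation and zero-m 3j drop out of the ratio.
A: Δ: 2! 2! 8! / 13! → 1/38610; sum: t=1:−1/1440 t=2:+1/2880 = -1/2880; 3j²(2 5 5; -1 -1 2) = Δ·Π!·Σ² = 7/715  (sign +1)
B: Δ: 2! 2! 8! / 13! → 1/38610; sum: t=0:+1/2304 t=1:−1/720 t=2:+1/5760 = -1/1280; 3j²(2 5 5; 0 -1 1) = Δ·Π!·Σ² = 27/1430  (sign -1)
I_A²/I_B² = (7/715)/(27/1430) = 14/27

14/27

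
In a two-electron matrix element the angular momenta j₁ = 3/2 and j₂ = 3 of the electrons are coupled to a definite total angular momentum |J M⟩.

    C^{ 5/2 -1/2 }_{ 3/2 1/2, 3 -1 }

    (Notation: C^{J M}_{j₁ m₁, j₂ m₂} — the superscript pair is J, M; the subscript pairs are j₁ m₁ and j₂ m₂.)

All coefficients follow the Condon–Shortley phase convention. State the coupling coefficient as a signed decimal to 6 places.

√[6·2!1!4!/8! · 2!1!2!4!2!3!] = √(288/35)
  +(−1)^0/∏(0,2,1,2,0,2)! = 1/8  (running 1/8)
  +(−1)^1/∏(1,1,0,1,1,3)! = -1/6  (running -1/24)
⟨..|..⟩ = √(288/35)·(-1/24) = -0.119523

-0.119523  (= −√(1/70))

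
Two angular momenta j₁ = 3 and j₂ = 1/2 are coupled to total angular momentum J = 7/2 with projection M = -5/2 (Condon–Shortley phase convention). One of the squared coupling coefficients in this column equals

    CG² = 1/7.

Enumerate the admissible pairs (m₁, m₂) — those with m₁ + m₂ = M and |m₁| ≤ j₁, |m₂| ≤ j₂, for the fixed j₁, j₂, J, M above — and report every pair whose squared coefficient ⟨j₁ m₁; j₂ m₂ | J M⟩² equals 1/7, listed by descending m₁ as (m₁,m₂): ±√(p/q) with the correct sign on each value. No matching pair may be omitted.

(-3,1/2): +√(1/7)

Admissible pairs with m₁+m₂ = M = -5/2: (-3,1/2), (-2,-1/2)
  (m₁,m₂)=(-2,-1/2): CG² = 6/7, CG = +√(6/7)
  (m₁,m₂)=(-3,1/2): CG² = 1/7, CG = +√(1/7)   ← matches the target
Pairs with CG² = 1/7: (-3,1/2): +√(1/7)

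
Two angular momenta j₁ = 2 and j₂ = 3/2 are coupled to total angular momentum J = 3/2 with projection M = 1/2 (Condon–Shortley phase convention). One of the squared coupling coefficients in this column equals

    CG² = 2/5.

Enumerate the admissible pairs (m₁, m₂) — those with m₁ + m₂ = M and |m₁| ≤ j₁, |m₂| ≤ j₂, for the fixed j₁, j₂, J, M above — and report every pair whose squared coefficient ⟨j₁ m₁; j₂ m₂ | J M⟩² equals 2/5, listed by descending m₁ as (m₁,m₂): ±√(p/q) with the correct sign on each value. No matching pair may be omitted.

Admissible pairs with m₁+m₂ = M = 1/2: (-1,3/2), (0,1/2), (1,-1/2), (2,-3/2)
  (m₁,m₂)=(2,-3/2): CG² = 2/5, CG = +√(2/5)   ← matches the target
  (m₁,m₂)=(1,-1/2): CG² = 0/1, CG = 0
  (m₁,m₂)=(0,1/2): CG² = 1/5, CG = −√(1/5)
  (m₁,m₂)=(-1,3/2): CG² = 2/5, CG = +√(2/5)   ← matches the target
Pairs with CG² = 2/5: (2,-3/2): +√(2/5); (-1,3/2): +√(2/5)

(2,-3/2): +√(2/5); (-1,3/2): +√(2/5)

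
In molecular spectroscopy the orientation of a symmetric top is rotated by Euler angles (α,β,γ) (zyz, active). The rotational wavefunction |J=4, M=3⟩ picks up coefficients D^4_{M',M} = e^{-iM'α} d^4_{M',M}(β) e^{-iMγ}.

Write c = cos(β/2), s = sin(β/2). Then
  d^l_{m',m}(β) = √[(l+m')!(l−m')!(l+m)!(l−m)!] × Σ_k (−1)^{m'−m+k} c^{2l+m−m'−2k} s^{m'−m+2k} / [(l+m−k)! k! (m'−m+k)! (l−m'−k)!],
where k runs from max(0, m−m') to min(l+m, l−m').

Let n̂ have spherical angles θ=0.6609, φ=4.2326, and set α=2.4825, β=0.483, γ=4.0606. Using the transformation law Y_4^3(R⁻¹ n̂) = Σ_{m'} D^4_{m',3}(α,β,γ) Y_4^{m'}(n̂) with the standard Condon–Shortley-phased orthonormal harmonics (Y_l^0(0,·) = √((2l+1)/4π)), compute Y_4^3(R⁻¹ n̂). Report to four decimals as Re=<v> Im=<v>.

Re=-0.2552 Im=-0.2513

Need the full column D^4_{m',3} for m'=−4..4 at α=2.4825, β=0.4830, γ=4.0606.
cos(β/2)=0.970980, sin(β/2)=0.239159
d^4_{-4,3}: single k=7 term ⇒ +0.000123;  D = -0.000077-0.000095i
d^4_{-3,3}: k∈[6..7] ⇒ +0.001235 -0.000011 = +0.001224;  D = +0.000027+0.001224i
d^4_{-2,3}: k∈[5..6] ⇒ +0.008040 -0.000163 = +0.007877;  D = +0.004687-0.006332i
d^4_{-1,3}: k∈[4..5] ⇒ +0.038469 -0.001400 = +0.037069;  D = -0.035681+0.010049i
d^4_{0,3}: k∈[3..4] ⇒ +0.139694 -0.008475 = +0.131219;  D = +0.121635+0.049228i
d^4_{1,3}: k∈[2..3] ⇒ +0.380459 -0.038469 = +0.341990;  D = -0.172041-0.295566i
d^4_{2,3}: k∈[1..2] ⇒ +0.728156 -0.132526 = +0.595630;  D = -0.078371+0.590452i
d^4_{3,3}: k∈[0..1] ⇒ +0.790103 -0.335533 = +0.454569;  D = +0.323241-0.319607i
d^4_{4,3}: single k=0 term ⇒ -0.550434;  D = +0.546433-0.066250i
Y_4^{m'}(θ=0.6609,φ=4.2326) and Σ D·Y over m':
  (-0.0001-0.0001i)·(-0.0214+0.0591i)  (+0.0000+0.0012i)·(+0.2266-0.0299i)  (+0.0047-0.0063i)·(-0.2432-0.3471i)  (-0.0357+0.0100i)·(-0.1442+0.2771i)  (+0.1216+0.0492i)·(-0.2224+0.0000i)  (-0.1720-0.2956i)·(+0.1442+0.2771i)  (-0.0784+0.5905i)·(-0.2432+0.3471i)  (+0.3232-0.3196i)·(-0.2266-0.0299i)  (+0.5464-0.0662i)·(-0.0214-0.0591i)
Y_4^3(R⁻¹ n̂) = -0.255204-0.251309i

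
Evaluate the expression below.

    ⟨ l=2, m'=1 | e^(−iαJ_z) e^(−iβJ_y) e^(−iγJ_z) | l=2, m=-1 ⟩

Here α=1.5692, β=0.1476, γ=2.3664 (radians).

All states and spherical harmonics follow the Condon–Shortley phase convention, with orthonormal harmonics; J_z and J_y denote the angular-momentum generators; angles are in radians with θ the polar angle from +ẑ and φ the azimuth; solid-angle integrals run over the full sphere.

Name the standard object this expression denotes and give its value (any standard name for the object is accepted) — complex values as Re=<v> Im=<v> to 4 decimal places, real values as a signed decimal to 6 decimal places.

Wigner D-matrix element, Re=0.0113 Im=0.0116

This is a Wigner D-matrix element — the rotation-matrix element ⟨l m'| R(α,β,γ) |l m⟩ in the angular-momentum basis.
First d^2_{1,-1}(β=0.1476), then the phase factors e^{-i(1)α} and e^{-i(-1)γ}:
c=cos(0.147600/2)=0.997278, s=sin(0.147600/2)=0.073733; N=√[6·1·1·6]=6.000000
k∈{0,1} keeps every argument non-negative
  k=0: (−1)^2·6.0000/(2)·0.9973^2·0.0737^2 = +0.016221
  k=1: (−1)^3·6.0000/(6)·0.9973^0·0.0737^4 = -0.000030
d^2_{1,-1}(0.1476) = +0.016221 -0.000030 = +0.016191
D = (+0.001596-0.999999i)·(+0.016191)·(-0.714286+0.699854i) = +0.011313+0.011583i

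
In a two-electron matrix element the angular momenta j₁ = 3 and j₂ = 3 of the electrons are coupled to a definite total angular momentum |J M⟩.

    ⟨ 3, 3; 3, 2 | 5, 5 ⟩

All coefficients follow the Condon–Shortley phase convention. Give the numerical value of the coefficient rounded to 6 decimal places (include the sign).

√[11·1!5!5!/12! · 6!0!5!1!10!0!] = √(103680000)
  +(−1)^0/∏(0,1,0,5,5,0)! = 1/14400  (running 1/14400)
⟨..|..⟩ = √(103680000)·(1/14400) = +0.707107

+√(1/2) = +0.707107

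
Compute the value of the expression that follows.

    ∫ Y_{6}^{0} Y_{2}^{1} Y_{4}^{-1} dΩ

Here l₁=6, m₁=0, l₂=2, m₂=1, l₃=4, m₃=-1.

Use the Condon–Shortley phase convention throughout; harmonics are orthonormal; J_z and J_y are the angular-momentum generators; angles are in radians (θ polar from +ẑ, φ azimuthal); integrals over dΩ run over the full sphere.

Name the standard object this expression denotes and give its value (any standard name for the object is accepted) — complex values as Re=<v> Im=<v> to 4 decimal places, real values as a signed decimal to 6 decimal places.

Gaunt coefficient, +0.174223

This is a Gaunt coefficient — the integral of a triple product of spherical harmonics over the sphere.
m-sum 0 ✓  L=12 even ✓  4≤4≤8 ✓
Π(2lᵢ+1) = 13×5×9 = 585
triangle coeff Δ(6,2,4) = 1/6435
Σ_t [2,2]: t=2:+1/2304 = 1/2304
(3j)²=5/143 [(6 2 4; 0 0 0)], sign=+1
Σ_t [3,3]: t=3:−1/4320 = -1/4320
(3j)²=8/429 [(6 2 4; 0 1 -1)], sign=+1
⇒ 4πI² = 600/1573
I = (+1)√(600/1573/(4π)) = 0.17422334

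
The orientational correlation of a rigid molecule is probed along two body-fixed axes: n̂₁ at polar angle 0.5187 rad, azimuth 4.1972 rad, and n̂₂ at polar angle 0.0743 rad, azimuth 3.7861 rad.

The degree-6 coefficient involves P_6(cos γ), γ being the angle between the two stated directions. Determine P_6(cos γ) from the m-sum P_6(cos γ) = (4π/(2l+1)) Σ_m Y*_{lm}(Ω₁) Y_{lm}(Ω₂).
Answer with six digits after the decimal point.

Summing Y*_{l m}(θ₁,φ₁)·Y_{l m}(θ₂,φ₂) over m ∈ [−6, 6]; prefactor 4π/(2·6+1) = 0.966644:
  [-6]  conj(Y_{6,-6})(Ω₁) = +0.007162+0.000362i ; Y_{6,-6}(Ω₂) = -0.000000+0.000000i ; Δ = -0.000000+0.000000i
  [-5]  conj(Y_{6,-5})(Ω₁) = -0.023325+0.036741i ; Y_{6,-5}(Ω₂) = +0.000004-0.000000i ; Δ = -0.000000+0.000000i
  [-4]  conj(Y_{6,-4})(Ω₁) = -0.073998-0.138745i ; Y_{6,-4}(Ω₂) = -0.000091-0.000058i ; Δ = -0.000001+0.000017i
  [-3]  conj(Y_{6,-3})(Ω₁) = +0.364955+0.009210i ; Y_{6,-3}(Ω₂) = +0.000749+0.001972i ; Δ = +0.000255+0.000727i
  [-2]  conj(Y_{6,-2})(Ω₁) = -0.255186+0.425311i ; Y_{6,-2}(Ω₂) = +0.007853-0.027128i ; Δ = +0.009534+0.010263i
  [-1]  conj(Y_{6,-1})(Ω₁) = -0.100114-0.176821i ; Y_{6,-1}(Ω₂) = -0.190223+0.142967i ; Δ = +0.044324+0.019322i
  [+0]  conj(Y_{6,0})(Ω₁) = -0.374188-0.000000i ; Y_{6,0}(Ω₂) = +0.958986+0.000000i ; Δ = -0.358841-0.000000i
  [+1]  conj(Y_{6,1})(Ω₁) = +0.100114-0.176821i ; Y_{6,1}(Ω₂) = +0.190223+0.142967i ; Δ = +0.044324-0.019322i
  [+2]  conj(Y_{6,2})(Ω₁) = -0.255186-0.425311i ; Y_{6,2}(Ω₂) = +0.007853+0.027128i ; Δ = +0.009534-0.010263i
  [+3]  conj(Y_{6,3})(Ω₁) = -0.364955+0.009210i ; Y_{6,3}(Ω₂) = -0.000749+0.001972i ; Δ = +0.000255-0.000727i
  [+4]  conj(Y_{6,4})(Ω₁) = -0.073998+0.138745i ; Y_{6,4}(Ω₂) = -0.000091+0.000058i ; Δ = -0.000001-0.000017i
  [+5]  conj(Y_{6,5})(Ω₁) = +0.023325+0.036741i ; Y_{6,5}(Ω₂) = -0.000004-0.000000i ; Δ = -0.000000-0.000000i
  [+6]  conj(Y_{6,6})(Ω₁) = +0.007162-0.000362i ; Y_{6,6}(Ω₂) = -0.000000-0.000000i ; Δ = -0.000000-0.000000i
Σ over m = -0.250618+0.000000i; ×(4π/13) → -0.242259+0.000000i. Real part: -0.242259

-0.242259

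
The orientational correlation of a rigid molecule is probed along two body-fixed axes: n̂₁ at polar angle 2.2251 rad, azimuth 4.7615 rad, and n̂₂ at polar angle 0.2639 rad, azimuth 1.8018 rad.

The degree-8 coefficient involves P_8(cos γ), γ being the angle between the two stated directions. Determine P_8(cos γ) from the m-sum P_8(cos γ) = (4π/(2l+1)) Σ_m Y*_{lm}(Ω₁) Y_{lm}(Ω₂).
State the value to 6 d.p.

Term-by-term m-sum for l=8 (normalisation 4π/17 = 0.739198):
  term(m=-8) = (0.000000, -0.000001)   from Y*(Ω₁)=(0.074817, 0.031007), Y(Ω₂)=(-0.000003, -0.000011)
  term(m=-7) = (0.000012, -0.000039)   from Y*(Ω₁)=(0.083748, -0.233938), Y(Ω₂)=(0.000163, -0.000008)
  term(m=-6) = (0.000304, -0.000584)   from Y*(Ω₁)=(-0.409554, -0.124300), Y(Ω₂)=(-0.000283, 0.001513)
  term(m=-5) = (0.002543, -0.003268)   from Y*(Ω₁)=(-0.096718, 0.385928), Y(Ω₂)=(-0.009522, -0.004204)
  term(m=-4) = (0.001498, -0.001334)   from Y*(Ω₁)=(0.037798, 0.007522), Y(Ω₂)=(0.031358, -0.041526)
  term(m=-3) = (-0.054965, 0.033373)   from Y*(Ω₁)=(-0.049892, 0.336178), Y(Ω₂)=(0.120875, 0.145561)
  term(m=-2) = (-0.100179, 0.038141)   from Y*(Ω₁)=(0.228165, 0.022483), Y(Ω₂)=(-0.418528, 0.208407)
  term(m=-1) = (0.155659, -0.028630)   from Y*(Ω₁)=(-0.012073, 0.245636), Y(Ω₂)=(-0.147343, -0.626454)
  term(m=+0) = (0.027154, 0.000000)   from Y*(Ω₁)=(0.270525, -0.000000), Y(Ω₂)=(0.100374, 0.000000)
  term(m=+1) = (0.155659, 0.028630)   from Y*(Ω₁)=(0.012073, 0.245636), Y(Ω₂)=(0.147343, -0.626454)
  term(m=+2) = (-0.100179, -0.038141)   from Y*(Ω₁)=(0.228165, -0.022483), Y(Ω₂)=(-0.418528, -0.208407)
  term(m=+3) = (-0.054965, -0.033373)   from Y*(Ω₁)=(0.049892, 0.336178), Y(Ω₂)=(-0.120875, 0.145561)
  term(m=+4) = (0.001498, 0.001334)   from Y*(Ω₁)=(0.037798, -0.007522), Y(Ω₂)=(0.031358, 0.041526)
  term(m=+5) = (0.002543, 0.003268)   from Y*(Ω₁)=(0.096718, 0.385928), Y(Ω₂)=(0.009522, -0.004204)
  term(m=+6) = (0.000304, 0.000584)   from Y*(Ω₁)=(-0.409554, 0.124300), Y(Ω₂)=(-0.000283, -0.001513)
  term(m=+7) = (0.000012, 0.000039)   from Y*(Ω₁)=(-0.083748, -0.233938), Y(Ω₂)=(-0.000163, -0.000008)
  term(m=+8) = (0.000000, 0.000001)   from Y*(Ω₁)=(0.074817, -0.031007), Y(Ω₂)=(-0.000003, 0.000011)
Total Σ_m = (0.036896, 0.000000). Multiply by 0.739198: (0.027274, 0.000000). P_8(cos γ) = 0.027274

0.027274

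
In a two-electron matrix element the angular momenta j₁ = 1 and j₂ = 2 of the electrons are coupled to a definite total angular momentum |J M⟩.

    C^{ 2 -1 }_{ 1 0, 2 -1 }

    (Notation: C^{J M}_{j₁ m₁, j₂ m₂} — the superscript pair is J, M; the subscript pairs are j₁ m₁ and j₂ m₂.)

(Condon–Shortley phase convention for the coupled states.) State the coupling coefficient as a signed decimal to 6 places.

triangle: 1!×1!×3!/6! = 6/720
(j±m)!: 1!×1!×1!×3!×1!×3! = 36
prefactor² = (2J+1)×Δ×N² = 3/2
  k=0: +1/(0!×1!×1!×1!×0!×2!) = 1/2
  k=1: −1/(1!×0!×0!×0!×1!×3!) = -1/6
Σ = 1/3  ⇒  CG² = 3/2×(1/3)² = 1/6
CG = +√(1/6) = +0.408248

+0.408248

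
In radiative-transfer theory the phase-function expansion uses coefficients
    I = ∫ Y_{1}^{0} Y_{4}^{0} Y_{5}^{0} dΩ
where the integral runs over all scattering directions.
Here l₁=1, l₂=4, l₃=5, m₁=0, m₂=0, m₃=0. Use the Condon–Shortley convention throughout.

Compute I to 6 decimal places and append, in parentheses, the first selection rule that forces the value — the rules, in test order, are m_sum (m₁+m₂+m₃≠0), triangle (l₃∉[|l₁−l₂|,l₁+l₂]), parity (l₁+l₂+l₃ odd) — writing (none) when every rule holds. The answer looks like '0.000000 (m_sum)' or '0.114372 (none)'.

Checks pass: Σm=0; 10 even; l₃=5∈[3,5].
(2·1+1)(2·4+1)(2·5+1) = 297
Δ: 0! 2! 8! / 11! → 1/495
sum: t=0:+1/576 = 1/576
3j²(1 4 5; 0 0 0) = Δ·Π!·Σ² = 5/99  (sign -1)
(m-triple is (0,0,0) — same symbol as above.)
combine: 4πI² = 297·5/99·5/99 = 25/33
take √, sign +1: I = 0.24553200
No selection rule forces the value: the integral is nonzero (none).

0.245532 (none)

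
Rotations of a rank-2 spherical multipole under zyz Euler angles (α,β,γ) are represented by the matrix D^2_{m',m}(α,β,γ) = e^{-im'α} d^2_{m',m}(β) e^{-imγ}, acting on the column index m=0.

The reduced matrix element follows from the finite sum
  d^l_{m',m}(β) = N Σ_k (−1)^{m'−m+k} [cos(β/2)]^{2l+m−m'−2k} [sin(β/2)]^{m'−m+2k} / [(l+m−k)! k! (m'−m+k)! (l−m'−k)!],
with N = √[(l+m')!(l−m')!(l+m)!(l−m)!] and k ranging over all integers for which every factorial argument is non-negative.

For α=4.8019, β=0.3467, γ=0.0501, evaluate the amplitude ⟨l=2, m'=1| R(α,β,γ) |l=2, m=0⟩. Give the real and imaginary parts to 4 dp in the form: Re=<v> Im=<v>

Split into d^2_{1,0}(β=0.3467) × two z-phases.
With c≡cos(β/2)=0.985012 and s≡sin(β/2)=0.172483, N=[6·1·2·2]^{1/2}=4.898979
Admissible k: 0..1 (factorial args all ≥0)
  k=0: (−1)^1·4.8990/(2)·0.9850^3·0.1725^1 = -0.403782
  k=1: (−1)^2·4.8990/(2)·0.9850^1·0.1725^3 = +0.012381
d^2_{1,0}(0.3467) = -0.403782 +0.012381 = -0.391401
D = (+0.089392+0.995997i)·(-0.391401)·(+1.000000+0.000000i) = -0.034988-0.389834i

Re=-0.0350 Im=-0.3898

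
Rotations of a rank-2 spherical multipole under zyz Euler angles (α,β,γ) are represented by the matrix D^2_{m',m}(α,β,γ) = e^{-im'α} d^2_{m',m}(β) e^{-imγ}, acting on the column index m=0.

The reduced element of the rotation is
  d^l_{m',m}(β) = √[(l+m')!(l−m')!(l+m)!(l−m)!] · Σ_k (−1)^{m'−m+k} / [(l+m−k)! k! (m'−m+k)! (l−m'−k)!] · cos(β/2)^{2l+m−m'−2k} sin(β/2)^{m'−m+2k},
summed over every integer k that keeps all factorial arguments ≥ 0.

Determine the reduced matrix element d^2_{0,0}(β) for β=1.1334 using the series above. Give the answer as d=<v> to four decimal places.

d^2_{0,0}(β=1.1334) via the finite sum:
Half-angle: c=0.843677, s=0.536851. N=√(2·2·2·2)=4.000000
The bounds max(0,m−m')=0 and min(l+m,l−m')=2 give 3 terms
  k=0: (−1)^0·4.0000/(4)·0.8437^4·0.5369^0 = +0.506647
  k=1: (−1)^1·4.0000/(1)·0.8437^2·0.5369^2 = -0.820578
  k=2: (−1)^2·4.0000/(4)·0.8437^0·0.5369^4 = +0.083064
d^2_{0,0}(1.1334) = +0.506647 -0.820578 +0.083064 = -0.230867

d=-0.2309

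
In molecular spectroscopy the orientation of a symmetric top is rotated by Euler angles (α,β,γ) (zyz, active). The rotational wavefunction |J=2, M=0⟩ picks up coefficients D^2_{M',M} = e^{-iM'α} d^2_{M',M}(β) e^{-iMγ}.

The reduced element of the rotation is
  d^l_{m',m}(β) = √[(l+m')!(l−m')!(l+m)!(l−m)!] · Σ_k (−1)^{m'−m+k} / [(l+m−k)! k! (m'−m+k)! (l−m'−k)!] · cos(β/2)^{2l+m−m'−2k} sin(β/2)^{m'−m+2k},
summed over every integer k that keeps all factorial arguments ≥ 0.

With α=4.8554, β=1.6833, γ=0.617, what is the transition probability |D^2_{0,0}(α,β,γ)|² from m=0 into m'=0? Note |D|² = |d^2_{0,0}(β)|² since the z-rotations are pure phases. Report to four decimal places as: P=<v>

Split into d^2_{0,0}(β=1.6833) × two z-phases.
Half-angle: c=0.666233, s=0.745743. N=√(2·2·2·2)=4.000000
The bounds max(0,m−m')=0 and min(l+m,l−m')=2 give 3 terms
  k=0: (−1)^0·4.0000/(4)·0.6662^4·0.7457^0 = +0.197018
  k=1: (−1)^1·4.0000/(1)·0.6662^2·0.7457^2 = -0.987396
  k=2: (−1)^2·4.0000/(4)·0.6662^0·0.7457^4 = +0.309284
d^2_{0,0}(1.6833) = +0.197018 -0.987396 +0.309284 = -0.481094
|D^2_{0,0}|² = |d^2_{0,0}(β)|² = (-0.481094)² = 0.231452 (the z-rotation phases have unit modulus)

P=0.2315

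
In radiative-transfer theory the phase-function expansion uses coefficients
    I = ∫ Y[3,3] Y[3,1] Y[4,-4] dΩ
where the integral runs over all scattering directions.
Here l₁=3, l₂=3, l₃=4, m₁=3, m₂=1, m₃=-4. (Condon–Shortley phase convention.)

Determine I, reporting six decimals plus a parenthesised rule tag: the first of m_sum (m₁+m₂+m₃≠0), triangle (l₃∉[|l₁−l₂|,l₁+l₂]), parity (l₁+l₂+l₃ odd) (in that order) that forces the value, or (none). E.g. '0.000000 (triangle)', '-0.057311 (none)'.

Checks pass: Σm=0; 10 even; l₃=4∈[0,6].
(2·3+1)(2·3+1)(2·4+1) = 441
Δ: 2! 4! 4! / 11! → 1/34650
sum: t=0:+1/72 t=1:−1/16 t=2:+1/72 = -5/144
3j²(3 3 4; 0 0 0) = Δ·Π!·Σ² = 2/77  (sign -1)
sum: t=0:+1/1152 = 1/1152
3j²(3 3 4; 3 1 -4) = Δ·Π!·Σ² = 1/33  (sign +1)
combine: 4πI² = 441·2/77·1/33 = 42/121
take √, sign -1: I = -0.16619847
No selection rule forces the value: the integral is nonzero (none).

-0.166198 (none)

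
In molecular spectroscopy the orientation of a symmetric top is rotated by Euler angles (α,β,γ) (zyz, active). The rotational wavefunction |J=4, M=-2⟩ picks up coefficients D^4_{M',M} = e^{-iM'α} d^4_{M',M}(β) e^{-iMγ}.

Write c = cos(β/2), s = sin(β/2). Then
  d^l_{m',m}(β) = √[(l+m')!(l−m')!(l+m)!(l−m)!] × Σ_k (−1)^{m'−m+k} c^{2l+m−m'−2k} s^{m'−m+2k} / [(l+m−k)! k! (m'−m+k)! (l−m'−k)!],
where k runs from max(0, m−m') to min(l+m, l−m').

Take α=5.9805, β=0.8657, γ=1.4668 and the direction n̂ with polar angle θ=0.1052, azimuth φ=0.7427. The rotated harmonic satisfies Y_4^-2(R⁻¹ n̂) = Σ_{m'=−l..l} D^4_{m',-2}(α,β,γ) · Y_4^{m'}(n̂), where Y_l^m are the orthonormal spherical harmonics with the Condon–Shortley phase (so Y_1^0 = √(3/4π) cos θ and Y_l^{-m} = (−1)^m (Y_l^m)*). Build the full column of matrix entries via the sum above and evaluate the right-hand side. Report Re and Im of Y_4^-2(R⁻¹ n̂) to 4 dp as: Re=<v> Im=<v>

Re=-0.4050 Im=-0.0170

Need the full column D^4_{m',-2} for m'=−4..4 at α=5.9805, β=0.8657, γ=1.4668.
cos(β/2)=0.907774, sin(β/2)=0.419460
d^4_{-4,-2}: single k=2 term ⇒ +0.520986;  D = -0.078917+0.514974i
d^4_{-3,-2}: k∈[1..2] ⇒ +0.797257 -0.510675 = +0.286582;  D = -0.125877+0.257457i
d^4_{-2,-2}: k∈[0..2] ⇒ +0.461128 -1.181484 +0.315328 = -0.405028;  D = +0.278278-0.294294i
d^4_{-1,-2}: k∈[0..2] ⇒ -0.904004 +0.965085 -0.137372 = -0.076292;  D = +0.066558-0.037289i
d^4_{0,-2}: k∈[0..2] ⇒ +0.934045 -0.531816 +0.042581 = +0.444810;  D = -0.435224+0.091852i
d^4_{1,-2}: k∈[0..2] ⇒ -0.643390 +0.206058 -0.008799 = -0.446131;  D = +0.444132+0.042182i
d^4_{2,-2}: k∈[0..2] ⇒ +0.315328 -0.053861 +0.000958 = +0.262425;  D = -0.241977-0.101559i
d^4_{3,-2}: k∈[0..1] ⇒ -0.109036 +0.007760 = -0.101276;  D = +0.077456+0.065248i
d^4_{4,-2}: single k=0 term ⇒ +0.023751;  D = -0.012778-0.020021i
Y_4^{m'}(θ=0.1052,φ=0.7427) and Σ D·Y over m':
  (-0.0789+0.5150i)·(-0.0001-0.0000i)  (-0.1259+0.2575i)·(-0.0009-0.0011i)  (+0.2783-0.2943i)·(+0.0019-0.0218i)  (+0.0666-0.0373i)·(+0.1428-0.1311i)  (-0.4352+0.0919i)·(+0.8001+0.0000i)  (+0.4441+0.0422i)·(-0.1428-0.1311i)  (-0.2420-0.1016i)·(+0.0019+0.0218i)  (+0.0775+0.0652i)·(+0.0009-0.0011i)  (-0.0128-0.0200i)·(-0.0001+0.0000i)
Y_4^-2(R⁻¹ n̂) = -0.405044-0.016990i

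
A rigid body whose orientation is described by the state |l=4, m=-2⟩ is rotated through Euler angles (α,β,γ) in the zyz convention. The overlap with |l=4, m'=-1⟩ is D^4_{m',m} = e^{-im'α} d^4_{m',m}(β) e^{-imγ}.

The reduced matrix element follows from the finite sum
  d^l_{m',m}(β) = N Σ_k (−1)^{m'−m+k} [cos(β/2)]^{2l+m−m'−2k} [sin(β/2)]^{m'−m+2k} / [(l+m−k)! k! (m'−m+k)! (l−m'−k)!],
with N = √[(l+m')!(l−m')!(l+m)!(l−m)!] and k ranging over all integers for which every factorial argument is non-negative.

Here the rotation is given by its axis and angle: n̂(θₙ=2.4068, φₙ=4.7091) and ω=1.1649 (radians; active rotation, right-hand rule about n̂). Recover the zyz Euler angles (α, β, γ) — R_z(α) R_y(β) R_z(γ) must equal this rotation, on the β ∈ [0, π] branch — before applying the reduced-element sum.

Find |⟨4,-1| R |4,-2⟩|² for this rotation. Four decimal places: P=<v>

Axis–angle → zyz. n̂ = (sinθₙcosφₙ, sinθₙsinφₙ, cosθₙ) = (-0.002205, -0.670430, -0.741970), ω = 1.1649.
R = I cosω + sinω [n̂]ₓ + (1−cosω) n̂n̂ᵀ gives
  R = [+0.394845, +0.682579, -0.614966; -0.680789, +0.666846, +0.303055; +0.616947, +0.299003, +0.727993]
β = atan2(√(R₁₃²+R₂₃²), R₃₃) = 0.755406; α = atan2(R₂₃, R₁₃) mod 2π = 2.683723; γ = atan2(R₃₂, −R₃₁) mod 2π = 2.690301
First d^4_{-1,-2}(β=0.7554), then the phase factors e^{-i(-1)α} and e^{-i(-2)γ}:
With c≡cos(β/2)=0.929514 and s≡sin(β/2)=0.368786, N=[6·120·2·720]^{1/2}=1018.233765
The bounds max(0,m−m')=0 and min(l+m,l−m')=2 give 3 terms
  k=0: (−1)^1·1018.2338/(240)·0.9295^7·0.3688^1 = -0.938001
  k=1: (−1)^2·1018.2338/(48)·0.9295^5·0.3688^3 = +0.738263
  k=2: (−1)^3·1018.2338/(72)·0.9295^3·0.3688^5 = -0.077474
d^4_{-1,-2}(0.7554) = -0.938001 +0.738263 -0.077474 = -0.277213
|D^4_{-1,-2}|² = |d^4_{-1,-2}(β)|² = (-0.277213)² = 0.076847 (the z-rotation phases have unit modulus)

P=0.0768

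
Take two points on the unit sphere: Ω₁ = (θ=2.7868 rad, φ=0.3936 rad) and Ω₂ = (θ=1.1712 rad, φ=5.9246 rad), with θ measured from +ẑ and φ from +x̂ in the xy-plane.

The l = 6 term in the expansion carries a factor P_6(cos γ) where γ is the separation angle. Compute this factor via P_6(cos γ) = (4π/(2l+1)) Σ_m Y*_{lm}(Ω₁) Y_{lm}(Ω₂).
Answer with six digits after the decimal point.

Term-by-term m-sum for l=6 (normalisation 4π/13 = 0.966644):
  m=-6: Y*=(-0.000604, 0.000597)  Y=(-0.161984, 0.246854)  product (-0.000050, -0.000246)
  m=-5: Y*=(0.003071, -0.007322)  Y=(-0.095161, 0.421331)  product (0.002793, 0.001991)
  m=-4: Y*=(-0.000162, 0.045065)  Y=(0.023242, 0.169267)  product (-0.007632, 0.001020)
  m=-3: Y*=(-0.064964, -0.158043)  Y=(-0.125658, -0.232751)  product (-0.028622, 0.034980)
  m=-2: Y*=(0.296518, 0.297588)  Y=(-0.201737, -0.175930)  product (-0.007464, -0.112201)
  m=-1: Y*=(-0.512629, -0.212879)  Y=(0.168024, 0.062973)  product (-0.072728, -0.068051)
  m=+0: Y*=(0.052412, -0.000000)  Y=(0.284609, 0.000000)  product (0.014917, 0.000000)
  m=+1: Y*=(0.512629, -0.212879)  Y=(-0.168024, 0.062973)  product (-0.072728, 0.068051)
  m=+2: Y*=(0.296518, -0.297588)  Y=(-0.201737, 0.175930)  product (-0.007464, 0.112201)
  m=+3: Y*=(0.064964, -0.158043)  Y=(0.125658, -0.232751)  product (-0.028622, -0.034980)
  m=+4: Y*=(-0.000162, -0.045065)  Y=(0.023242, -0.169267)  product (-0.007632, -0.001020)
  m=+5: Y*=(-0.003071, -0.007322)  Y=(0.095161, 0.421331)  product (0.002793, -0.001991)
  m=+6: Y*=(-0.000604, -0.000597)  Y=(-0.161984, -0.246854)  product (-0.000050, 0.000246)
Total Σ_m = (-0.212488, -0.000000). Multiply by 0.966644: (-0.205400, -0.000000). P_6(cos γ) = -0.205400

-0.205400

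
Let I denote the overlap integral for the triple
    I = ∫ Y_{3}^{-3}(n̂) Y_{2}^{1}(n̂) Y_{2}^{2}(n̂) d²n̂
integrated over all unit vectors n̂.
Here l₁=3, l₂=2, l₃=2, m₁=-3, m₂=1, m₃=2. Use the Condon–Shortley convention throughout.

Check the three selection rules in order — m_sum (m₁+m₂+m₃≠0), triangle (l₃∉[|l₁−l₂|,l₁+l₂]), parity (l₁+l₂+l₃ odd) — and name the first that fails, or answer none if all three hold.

azimuthal sum: -3 + 1 + 2 = 0  ✓
1 ≤ 2 ≤ 5 (triangle on l)  ✓
L = 3 + 2 + 2 = 7 (odd)  ✗

parity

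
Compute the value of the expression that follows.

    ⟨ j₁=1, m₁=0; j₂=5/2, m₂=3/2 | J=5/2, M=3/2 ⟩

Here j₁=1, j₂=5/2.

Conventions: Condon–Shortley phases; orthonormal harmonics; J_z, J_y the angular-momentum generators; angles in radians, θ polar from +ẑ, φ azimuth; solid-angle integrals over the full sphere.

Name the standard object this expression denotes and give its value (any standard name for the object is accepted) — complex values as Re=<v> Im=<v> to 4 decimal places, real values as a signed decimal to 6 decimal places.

Clebsch–Gordan coefficient, −√(9/35) ≈ -0.507093

This is a Clebsch–Gordan (vector-coupling) coefficient.
triangle: 1!·1!·4!/7! = 24/5040
(j±m)!: 1!·1!·4!·1!·4!·1! = 576
prefactor² = (2J+1)·Δ·N² = 576/35
  k=0: +1/(0!·1!·1!·4!·0!·0!) = 1/24
  k=1: −1/(1!·0!·0!·3!·1!·1!) = -1/6
Σ = -1/8  ⇒  CG² = 576/35·(-1/8)² = 9/35
CG = −√(9/35) = -0.507093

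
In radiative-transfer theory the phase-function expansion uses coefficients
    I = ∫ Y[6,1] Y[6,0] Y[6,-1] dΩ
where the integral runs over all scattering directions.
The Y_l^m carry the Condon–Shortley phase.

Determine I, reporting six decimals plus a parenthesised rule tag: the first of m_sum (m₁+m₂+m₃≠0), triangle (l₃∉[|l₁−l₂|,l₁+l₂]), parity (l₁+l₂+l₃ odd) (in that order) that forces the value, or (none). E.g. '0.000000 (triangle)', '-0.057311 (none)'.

Rules hold: Σm=0, L=18 even, 0≤6≤12.
N = 13·13·13 = 2197
Δ = 6!·6!·6!/19! = 1/325909584
Racah Σ t=0..6: t=0:+1/373248000 t=1:−1/1728000 t=2:+1/110592 t=3:−1/46656 t=4:+1/110592 t=5:−1/1728000 t=6:+1/373248000 = -7/1555200
⇒ 3j(6 6 6; 0 0 0)² = 400/46189, sgn -1
Racah Σ t=0..5: t=0:+1/62208000 t=1:−1/691200 t=2:+1/82944 t=3:−1/62208 t=4:+1/276480 t=5:−1/10368000 = -1/518400
⇒ 3j(6 6 6; 1 0 -1)² = 100/46189, sgn +1
4πI² = N·(3j₀)²·(3jₘ)² = 520000/12623809
I = -1·√(0.041192/4π) = -0.05725343
No selection rule forces the value: the integral is nonzero (none).

-0.057253 (none)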